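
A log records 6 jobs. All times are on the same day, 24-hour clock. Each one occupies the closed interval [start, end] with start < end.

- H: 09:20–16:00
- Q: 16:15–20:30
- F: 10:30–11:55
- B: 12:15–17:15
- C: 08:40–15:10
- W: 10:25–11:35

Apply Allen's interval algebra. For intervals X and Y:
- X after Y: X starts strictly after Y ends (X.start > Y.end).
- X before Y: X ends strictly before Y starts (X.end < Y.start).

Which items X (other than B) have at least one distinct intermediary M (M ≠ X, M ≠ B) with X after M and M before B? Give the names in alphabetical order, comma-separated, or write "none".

Q

Target B = [12:15, 17:15].
Intermediaries M with M before B: F, W.
Via F — items with X after F: Q.
Via W — items with X after W: Q.
Union: Q.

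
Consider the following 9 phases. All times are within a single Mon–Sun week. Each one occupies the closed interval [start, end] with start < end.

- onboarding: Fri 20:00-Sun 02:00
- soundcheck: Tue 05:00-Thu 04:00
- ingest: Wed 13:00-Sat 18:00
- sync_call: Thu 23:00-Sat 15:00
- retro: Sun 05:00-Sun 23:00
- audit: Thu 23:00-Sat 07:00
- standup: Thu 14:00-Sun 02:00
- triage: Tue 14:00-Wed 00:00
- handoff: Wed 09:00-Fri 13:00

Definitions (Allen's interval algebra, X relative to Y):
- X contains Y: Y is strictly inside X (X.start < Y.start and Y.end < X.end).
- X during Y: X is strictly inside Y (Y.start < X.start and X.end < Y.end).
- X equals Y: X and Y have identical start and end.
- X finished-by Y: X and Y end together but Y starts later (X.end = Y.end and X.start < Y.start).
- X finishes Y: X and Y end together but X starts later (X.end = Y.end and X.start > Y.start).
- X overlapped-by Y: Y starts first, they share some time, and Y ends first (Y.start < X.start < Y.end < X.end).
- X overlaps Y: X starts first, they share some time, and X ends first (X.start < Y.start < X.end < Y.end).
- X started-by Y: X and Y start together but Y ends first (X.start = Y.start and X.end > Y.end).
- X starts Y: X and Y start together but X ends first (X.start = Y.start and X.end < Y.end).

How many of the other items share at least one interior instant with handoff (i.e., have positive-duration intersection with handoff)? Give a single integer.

5

Target handoff = [Wed 09:00, Fri 13:00].
audit [Thu 23:00, Sat 07:00] → overlapped-by → counts.
ingest [Wed 13:00, Sat 18:00] → overlapped-by → counts.
onboarding [Fri 20:00, Sun 02:00] → after → no.
retro [Sun 05:00, Sun 23:00] → after → no.
soundcheck [Tue 05:00, Thu 04:00] → overlaps → counts.
standup [Thu 14:00, Sun 02:00] → overlapped-by → counts.
sync_call [Thu 23:00, Sat 15:00] → overlapped-by → counts.
triage [Tue 14:00, Wed 00:00] → before → no.
Total: 5.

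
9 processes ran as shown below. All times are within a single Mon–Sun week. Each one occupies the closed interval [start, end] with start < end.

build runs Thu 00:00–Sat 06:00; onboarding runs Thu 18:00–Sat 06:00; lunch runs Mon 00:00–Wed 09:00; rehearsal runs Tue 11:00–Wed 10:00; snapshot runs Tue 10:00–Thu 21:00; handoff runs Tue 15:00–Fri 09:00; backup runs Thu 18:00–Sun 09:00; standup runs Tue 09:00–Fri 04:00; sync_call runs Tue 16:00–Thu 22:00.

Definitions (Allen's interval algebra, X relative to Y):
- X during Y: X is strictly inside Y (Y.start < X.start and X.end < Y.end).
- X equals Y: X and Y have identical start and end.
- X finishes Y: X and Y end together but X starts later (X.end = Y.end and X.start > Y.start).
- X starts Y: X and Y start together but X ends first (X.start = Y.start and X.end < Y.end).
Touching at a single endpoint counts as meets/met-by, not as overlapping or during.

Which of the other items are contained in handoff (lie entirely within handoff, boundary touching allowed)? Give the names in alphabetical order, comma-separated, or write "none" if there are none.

sync_call

Target handoff = [Tue 15:00, Fri 09:00].
backup [Thu 18:00, Sun 09:00] → overlapped-by → no.
build [Thu 00:00, Sat 06:00] → overlapped-by → no.
lunch [Mon 00:00, Wed 09:00] → overlaps → no.
onboarding [Thu 18:00, Sat 06:00] → overlapped-by → no.
rehearsal [Tue 11:00, Wed 10:00] → overlaps → no.
snapshot [Tue 10:00, Thu 21:00] → overlaps → no.
standup [Tue 09:00, Fri 04:00] → overlaps → no.
sync_call [Tue 16:00, Thu 22:00] → during → yes.
Result: sync_call.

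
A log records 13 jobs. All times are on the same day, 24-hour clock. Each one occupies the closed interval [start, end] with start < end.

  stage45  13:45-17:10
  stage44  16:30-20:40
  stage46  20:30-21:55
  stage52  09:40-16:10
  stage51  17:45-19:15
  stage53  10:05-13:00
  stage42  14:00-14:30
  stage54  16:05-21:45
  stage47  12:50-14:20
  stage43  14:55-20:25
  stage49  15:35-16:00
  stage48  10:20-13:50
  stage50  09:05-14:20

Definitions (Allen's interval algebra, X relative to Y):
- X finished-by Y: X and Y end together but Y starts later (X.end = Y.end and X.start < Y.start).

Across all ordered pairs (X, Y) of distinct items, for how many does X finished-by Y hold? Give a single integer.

1

Checking all 156 ordered pairs for relation 'finished-by'; matching pairs in alphabetical order:
(stage50, stage47): stage50 finished-by stage47 ✓
Count: 1.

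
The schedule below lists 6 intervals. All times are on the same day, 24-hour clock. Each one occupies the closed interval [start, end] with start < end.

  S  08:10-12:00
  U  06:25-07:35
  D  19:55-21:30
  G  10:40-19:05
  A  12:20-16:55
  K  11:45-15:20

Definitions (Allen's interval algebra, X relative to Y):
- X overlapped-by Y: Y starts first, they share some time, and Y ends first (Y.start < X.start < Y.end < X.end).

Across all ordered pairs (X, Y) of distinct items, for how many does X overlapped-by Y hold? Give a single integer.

3

Checking all 30 ordered pairs for relation 'overlapped-by'; matching pairs in alphabetical order:
(A, K): A overlapped-by K ✓
(G, S): G overlapped-by S ✓
(K, S): K overlapped-by S ✓
Count: 3.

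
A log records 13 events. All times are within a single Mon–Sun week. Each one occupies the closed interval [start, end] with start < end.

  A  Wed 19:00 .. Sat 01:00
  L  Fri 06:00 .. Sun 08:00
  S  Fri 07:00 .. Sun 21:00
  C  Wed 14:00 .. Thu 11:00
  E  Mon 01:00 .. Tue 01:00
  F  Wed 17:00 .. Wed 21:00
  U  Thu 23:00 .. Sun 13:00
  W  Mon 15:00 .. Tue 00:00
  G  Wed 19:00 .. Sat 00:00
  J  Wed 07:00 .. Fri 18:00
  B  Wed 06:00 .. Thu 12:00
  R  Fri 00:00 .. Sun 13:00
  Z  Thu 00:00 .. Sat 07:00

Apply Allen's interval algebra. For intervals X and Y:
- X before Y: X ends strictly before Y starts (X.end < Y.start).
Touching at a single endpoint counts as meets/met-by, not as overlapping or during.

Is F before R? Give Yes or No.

Yes

F = [Wed 17:00, Wed 21:00], R = [Fri 00:00, Sun 13:00].
Actual relation of F to R: before.
Asked whether 'before' holds → Yes.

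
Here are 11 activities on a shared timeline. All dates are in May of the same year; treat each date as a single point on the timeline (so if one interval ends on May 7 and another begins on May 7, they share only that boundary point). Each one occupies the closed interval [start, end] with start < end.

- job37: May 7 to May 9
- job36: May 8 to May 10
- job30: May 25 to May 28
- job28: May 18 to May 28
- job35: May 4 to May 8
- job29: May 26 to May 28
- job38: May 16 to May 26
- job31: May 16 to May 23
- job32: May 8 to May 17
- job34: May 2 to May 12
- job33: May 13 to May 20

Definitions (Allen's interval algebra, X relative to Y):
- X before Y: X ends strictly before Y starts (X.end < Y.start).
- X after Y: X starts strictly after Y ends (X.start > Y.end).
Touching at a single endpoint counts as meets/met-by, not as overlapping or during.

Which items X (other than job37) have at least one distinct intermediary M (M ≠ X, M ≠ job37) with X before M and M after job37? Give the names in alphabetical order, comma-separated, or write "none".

job31, job32, job33, job34, job35, job36

Target job37 = [May 7, May 9].
Intermediaries M with M after job37: job28, job29, job30, job31, job33, job38.
Via job28 — items with X before job28: job32, job34, job35, job36.
Via job29 — items with X before job29: job31, job32, job33, job34, job35, job36.
Via job30 — items with X before job30: job31, job32, job33, job34, job35, job36.
Via job31 — items with X before job31: job34, job35, job36.
Via job33 — items with X before job33: job34, job35, job36.
Via job38 — items with X before job38: job34, job35, job36.
Union: job31, job32, job33, job34, job35, job36.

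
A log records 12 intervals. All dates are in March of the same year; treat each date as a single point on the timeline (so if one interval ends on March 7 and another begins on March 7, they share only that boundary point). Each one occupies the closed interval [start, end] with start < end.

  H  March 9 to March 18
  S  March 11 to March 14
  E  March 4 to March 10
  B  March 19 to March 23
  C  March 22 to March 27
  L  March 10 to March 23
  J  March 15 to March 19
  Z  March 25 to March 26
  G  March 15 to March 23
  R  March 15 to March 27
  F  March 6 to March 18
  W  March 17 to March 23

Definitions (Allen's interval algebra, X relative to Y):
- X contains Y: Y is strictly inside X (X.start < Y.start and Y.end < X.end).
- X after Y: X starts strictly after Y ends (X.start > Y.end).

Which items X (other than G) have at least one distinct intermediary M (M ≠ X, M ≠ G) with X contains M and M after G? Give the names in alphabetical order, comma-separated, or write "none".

Target G = [March 15, March 23].
Intermediaries M with M after G: Z.
Via Z — items with X contains Z: C, R.
Union: C, R.

C, R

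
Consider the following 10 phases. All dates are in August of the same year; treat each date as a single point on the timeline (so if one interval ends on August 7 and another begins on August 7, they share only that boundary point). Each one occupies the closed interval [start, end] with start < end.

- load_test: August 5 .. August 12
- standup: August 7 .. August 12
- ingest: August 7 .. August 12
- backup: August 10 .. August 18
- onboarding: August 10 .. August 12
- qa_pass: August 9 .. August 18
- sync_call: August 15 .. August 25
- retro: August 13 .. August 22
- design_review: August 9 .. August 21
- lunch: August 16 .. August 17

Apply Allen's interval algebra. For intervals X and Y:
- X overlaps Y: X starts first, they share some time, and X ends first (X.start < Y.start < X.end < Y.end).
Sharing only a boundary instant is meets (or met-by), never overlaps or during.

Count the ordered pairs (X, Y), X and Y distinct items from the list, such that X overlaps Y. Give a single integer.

Checking all 90 ordered pairs for relation 'overlaps'; matching pairs in alphabetical order:
(backup, retro): backup overlaps retro ✓
(backup, sync_call): backup overlaps sync_call ✓
(design_review, retro): design_review overlaps retro ✓
(design_review, sync_call): design_review overlaps sync_call ✓
(ingest, backup): ingest overlaps backup ✓
(ingest, design_review): ingest overlaps design_review ✓
(ingest, qa_pass): ingest overlaps qa_pass ✓
(load_test, backup): load_test overlaps backup ✓
(load_test, design_review): load_test overlaps design_review ✓
(load_test, qa_pass): load_test overlaps qa_pass ✓
(qa_pass, retro): qa_pass overlaps retro ✓
(qa_pass, sync_call): qa_pass overlaps sync_call ✓
(retro, sync_call): retro overlaps sync_call ✓
(standup, backup): standup overlaps backup ✓
(standup, design_review): standup overlaps design_review ✓
(standup, qa_pass): standup overlaps qa_pass ✓
Count: 16.

16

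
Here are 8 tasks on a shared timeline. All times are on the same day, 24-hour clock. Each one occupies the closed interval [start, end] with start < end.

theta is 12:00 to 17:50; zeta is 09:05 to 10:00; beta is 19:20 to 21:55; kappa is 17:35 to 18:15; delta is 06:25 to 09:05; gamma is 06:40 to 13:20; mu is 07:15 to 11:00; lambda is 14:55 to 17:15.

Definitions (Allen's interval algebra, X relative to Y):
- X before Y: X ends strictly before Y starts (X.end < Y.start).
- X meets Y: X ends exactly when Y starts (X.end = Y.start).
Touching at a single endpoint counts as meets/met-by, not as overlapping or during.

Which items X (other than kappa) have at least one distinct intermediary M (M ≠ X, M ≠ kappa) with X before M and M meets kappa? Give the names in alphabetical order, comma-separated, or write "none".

Target kappa = [17:35, 18:15].
Intermediaries M with M meets kappa: none.
Union: none.

none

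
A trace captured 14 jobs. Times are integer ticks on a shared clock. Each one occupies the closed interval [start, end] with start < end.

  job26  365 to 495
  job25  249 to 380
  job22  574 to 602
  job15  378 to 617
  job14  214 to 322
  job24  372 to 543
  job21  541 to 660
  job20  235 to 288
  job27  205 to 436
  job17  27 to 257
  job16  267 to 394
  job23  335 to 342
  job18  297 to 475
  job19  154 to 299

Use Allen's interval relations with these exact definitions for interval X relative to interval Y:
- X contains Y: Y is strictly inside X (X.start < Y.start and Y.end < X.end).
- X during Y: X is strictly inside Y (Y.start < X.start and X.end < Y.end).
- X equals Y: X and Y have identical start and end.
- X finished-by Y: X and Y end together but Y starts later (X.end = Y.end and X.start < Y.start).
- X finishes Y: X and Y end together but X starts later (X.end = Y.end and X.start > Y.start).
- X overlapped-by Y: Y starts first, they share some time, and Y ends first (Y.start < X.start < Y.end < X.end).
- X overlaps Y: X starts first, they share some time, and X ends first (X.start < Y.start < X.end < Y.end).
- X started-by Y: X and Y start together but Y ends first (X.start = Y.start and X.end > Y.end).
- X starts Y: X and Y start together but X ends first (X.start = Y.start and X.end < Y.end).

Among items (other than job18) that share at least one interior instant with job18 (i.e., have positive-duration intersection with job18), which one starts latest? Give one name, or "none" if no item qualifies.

job15

Target job18 = [297, 475].
job14 [214, 322] → overlaps → candidate.
job15 [378, 617] → overlapped-by → candidate.
job16 [267, 394] → overlaps → candidate.
job17 [27, 257] → before → excluded.
job19 [154, 299] → overlaps → candidate.
job20 [235, 288] → before → excluded.
job21 [541, 660] → after → excluded.
job22 [574, 602] → after → excluded.
job23 [335, 342] → during → candidate.
job24 [372, 543] → overlapped-by → candidate.
job25 [249, 380] → overlaps → candidate.
job26 [365, 495] → overlapped-by → candidate.
job27 [205, 436] → overlaps → candidate.
Among candidates, latest start is 378 → job15.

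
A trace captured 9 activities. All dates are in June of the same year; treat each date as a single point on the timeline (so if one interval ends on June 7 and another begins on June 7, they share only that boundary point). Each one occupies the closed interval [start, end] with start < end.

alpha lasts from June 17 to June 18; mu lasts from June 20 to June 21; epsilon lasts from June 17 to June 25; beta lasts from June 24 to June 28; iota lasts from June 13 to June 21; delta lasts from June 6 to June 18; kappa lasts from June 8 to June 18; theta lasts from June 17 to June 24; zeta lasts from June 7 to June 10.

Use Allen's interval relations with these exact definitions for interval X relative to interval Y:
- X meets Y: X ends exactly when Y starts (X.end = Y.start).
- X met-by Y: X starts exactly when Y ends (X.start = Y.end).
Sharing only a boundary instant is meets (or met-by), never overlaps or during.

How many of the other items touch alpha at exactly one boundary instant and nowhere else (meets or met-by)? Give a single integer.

0

Target alpha = [June 17, June 18].
beta [June 24, June 28] → after → no.
delta [June 6, June 18] → finished-by → no.
epsilon [June 17, June 25] → started-by → no.
iota [June 13, June 21] → contains → no.
kappa [June 8, June 18] → finished-by → no.
mu [June 20, June 21] → after → no.
theta [June 17, June 24] → started-by → no.
zeta [June 7, June 10] → before → no.
Total: 0.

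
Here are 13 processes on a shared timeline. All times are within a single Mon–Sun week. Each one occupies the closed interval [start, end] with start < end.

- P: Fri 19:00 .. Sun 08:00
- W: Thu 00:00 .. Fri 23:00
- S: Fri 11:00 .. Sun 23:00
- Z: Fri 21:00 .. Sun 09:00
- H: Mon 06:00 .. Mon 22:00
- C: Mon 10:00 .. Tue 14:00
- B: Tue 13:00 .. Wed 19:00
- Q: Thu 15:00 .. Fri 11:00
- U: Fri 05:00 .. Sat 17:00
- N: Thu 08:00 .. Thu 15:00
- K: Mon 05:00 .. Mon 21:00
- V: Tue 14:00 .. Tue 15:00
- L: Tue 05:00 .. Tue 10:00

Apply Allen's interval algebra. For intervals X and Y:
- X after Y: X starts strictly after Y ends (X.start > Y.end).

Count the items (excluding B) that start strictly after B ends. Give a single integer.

7

Target B = [Tue 13:00, Wed 19:00].
C [Mon 10:00, Tue 14:00] → overlaps → no.
H [Mon 06:00, Mon 22:00] → before → no.
K [Mon 05:00, Mon 21:00] → before → no.
L [Tue 05:00, Tue 10:00] → before → no.
N [Thu 08:00, Thu 15:00] → after → counts.
P [Fri 19:00, Sun 08:00] → after → counts.
Q [Thu 15:00, Fri 11:00] → after → counts.
S [Fri 11:00, Sun 23:00] → after → counts.
U [Fri 05:00, Sat 17:00] → after → counts.
V [Tue 14:00, Tue 15:00] → during → no.
W [Thu 00:00, Fri 23:00] → after → counts.
Z [Fri 21:00, Sun 09:00] → after → counts.
Total: 7.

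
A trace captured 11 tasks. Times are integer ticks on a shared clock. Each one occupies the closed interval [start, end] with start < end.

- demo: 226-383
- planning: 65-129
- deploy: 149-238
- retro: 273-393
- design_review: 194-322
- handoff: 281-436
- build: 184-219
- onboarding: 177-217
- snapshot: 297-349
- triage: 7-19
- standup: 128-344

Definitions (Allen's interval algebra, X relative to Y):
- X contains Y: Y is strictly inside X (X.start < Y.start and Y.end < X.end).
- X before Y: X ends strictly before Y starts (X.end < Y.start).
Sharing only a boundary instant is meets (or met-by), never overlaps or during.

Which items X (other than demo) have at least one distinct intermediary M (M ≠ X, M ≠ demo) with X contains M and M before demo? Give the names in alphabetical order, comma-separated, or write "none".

Target demo = [226, 383].
Intermediaries M with M before demo: build, onboarding, planning, triage.
Via build — items with X contains build: deploy, standup.
Via onboarding — items with X contains onboarding: deploy, standup.
Via planning — items with X contains planning: none.
Via triage — items with X contains triage: none.
Union: deploy, standup.

deploy, standup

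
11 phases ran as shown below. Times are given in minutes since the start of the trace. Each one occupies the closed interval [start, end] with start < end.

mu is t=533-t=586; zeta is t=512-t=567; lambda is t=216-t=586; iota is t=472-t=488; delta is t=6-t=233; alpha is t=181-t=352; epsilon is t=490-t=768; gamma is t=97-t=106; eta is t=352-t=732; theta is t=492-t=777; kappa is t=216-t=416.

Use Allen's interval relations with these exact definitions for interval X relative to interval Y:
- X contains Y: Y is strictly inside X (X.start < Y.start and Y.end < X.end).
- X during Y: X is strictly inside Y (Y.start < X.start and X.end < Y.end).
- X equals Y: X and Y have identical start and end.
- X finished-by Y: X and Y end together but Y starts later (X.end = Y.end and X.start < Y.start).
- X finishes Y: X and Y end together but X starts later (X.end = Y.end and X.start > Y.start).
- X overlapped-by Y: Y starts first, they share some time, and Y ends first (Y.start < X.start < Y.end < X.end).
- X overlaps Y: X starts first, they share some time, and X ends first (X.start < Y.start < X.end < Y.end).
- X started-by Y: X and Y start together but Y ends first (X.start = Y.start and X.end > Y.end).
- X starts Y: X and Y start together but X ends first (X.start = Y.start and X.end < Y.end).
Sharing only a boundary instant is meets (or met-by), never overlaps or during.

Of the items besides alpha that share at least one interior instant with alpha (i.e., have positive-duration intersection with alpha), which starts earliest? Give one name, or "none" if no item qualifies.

delta

Target alpha = [t=181, t=352].
delta [t=6, t=233] → overlaps → candidate.
epsilon [t=490, t=768] → after → excluded.
eta [t=352, t=732] → met-by → excluded.
gamma [t=97, t=106] → before → excluded.
iota [t=472, t=488] → after → excluded.
kappa [t=216, t=416] → overlapped-by → candidate.
lambda [t=216, t=586] → overlapped-by → candidate.
mu [t=533, t=586] → after → excluded.
theta [t=492, t=777] → after → excluded.
zeta [t=512, t=567] → after → excluded.
Among candidates, earliest start is t=6 → delta.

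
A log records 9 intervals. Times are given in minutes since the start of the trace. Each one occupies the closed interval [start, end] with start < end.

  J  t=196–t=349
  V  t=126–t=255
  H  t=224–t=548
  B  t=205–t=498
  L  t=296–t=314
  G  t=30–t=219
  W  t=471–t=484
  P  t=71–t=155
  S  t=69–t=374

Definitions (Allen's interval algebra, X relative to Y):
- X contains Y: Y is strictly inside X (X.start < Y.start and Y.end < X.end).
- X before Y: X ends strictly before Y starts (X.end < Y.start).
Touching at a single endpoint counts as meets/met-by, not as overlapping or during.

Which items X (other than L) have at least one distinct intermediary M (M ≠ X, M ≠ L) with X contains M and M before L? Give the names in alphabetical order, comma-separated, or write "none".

G, S

Target L = [t=296, t=314].
Intermediaries M with M before L: G, P, V.
Via G — items with X contains G: none.
Via P — items with X contains P: G, S.
Via V — items with X contains V: S.
Union: G, S.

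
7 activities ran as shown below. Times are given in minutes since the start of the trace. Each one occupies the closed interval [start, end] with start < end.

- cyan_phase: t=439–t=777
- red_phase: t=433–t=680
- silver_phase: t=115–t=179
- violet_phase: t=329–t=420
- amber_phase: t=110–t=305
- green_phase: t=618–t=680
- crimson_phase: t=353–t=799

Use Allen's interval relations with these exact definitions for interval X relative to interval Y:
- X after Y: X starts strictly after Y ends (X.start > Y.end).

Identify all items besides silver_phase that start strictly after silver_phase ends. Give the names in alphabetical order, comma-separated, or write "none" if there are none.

Target silver_phase = [t=115, t=179].
amber_phase [t=110, t=305] → contains → no.
crimson_phase [t=353, t=799] → after → yes.
cyan_phase [t=439, t=777] → after → yes.
green_phase [t=618, t=680] → after → yes.
red_phase [t=433, t=680] → after → yes.
violet_phase [t=329, t=420] → after → yes.
Result: crimson_phase, cyan_phase, green_phase, red_phase, violet_phase.

crimson_phase, cyan_phase, green_phase, red_phase, violet_phase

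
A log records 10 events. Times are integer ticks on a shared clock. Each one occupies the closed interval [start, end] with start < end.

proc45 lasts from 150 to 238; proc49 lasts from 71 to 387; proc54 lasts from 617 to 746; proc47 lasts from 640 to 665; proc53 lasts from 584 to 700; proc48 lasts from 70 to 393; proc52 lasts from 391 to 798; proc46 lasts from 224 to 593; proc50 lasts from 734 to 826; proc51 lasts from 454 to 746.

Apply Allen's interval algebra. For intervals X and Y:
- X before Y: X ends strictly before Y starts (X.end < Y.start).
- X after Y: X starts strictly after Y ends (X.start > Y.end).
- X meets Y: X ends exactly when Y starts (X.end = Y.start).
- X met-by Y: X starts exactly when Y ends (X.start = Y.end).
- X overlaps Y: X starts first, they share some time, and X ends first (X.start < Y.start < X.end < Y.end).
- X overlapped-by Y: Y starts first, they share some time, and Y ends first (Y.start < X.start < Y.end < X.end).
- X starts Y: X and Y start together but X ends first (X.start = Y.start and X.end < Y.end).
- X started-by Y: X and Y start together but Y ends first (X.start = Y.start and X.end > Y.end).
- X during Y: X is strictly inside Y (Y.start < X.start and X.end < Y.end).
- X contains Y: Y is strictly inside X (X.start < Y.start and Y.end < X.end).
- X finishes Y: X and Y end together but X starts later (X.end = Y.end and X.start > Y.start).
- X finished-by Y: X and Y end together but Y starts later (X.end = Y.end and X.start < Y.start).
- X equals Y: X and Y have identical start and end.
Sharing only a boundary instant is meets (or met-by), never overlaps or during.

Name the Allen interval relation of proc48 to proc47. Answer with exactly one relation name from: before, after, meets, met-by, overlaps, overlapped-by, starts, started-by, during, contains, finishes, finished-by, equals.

before

proc48 = [70, 393]; proc47 = [640, 665].
Compare endpoints: proc48.start < proc47.start, proc48.start < proc47.end, proc48.end < proc47.start, proc48.end < proc47.end.
That pattern is 'before'.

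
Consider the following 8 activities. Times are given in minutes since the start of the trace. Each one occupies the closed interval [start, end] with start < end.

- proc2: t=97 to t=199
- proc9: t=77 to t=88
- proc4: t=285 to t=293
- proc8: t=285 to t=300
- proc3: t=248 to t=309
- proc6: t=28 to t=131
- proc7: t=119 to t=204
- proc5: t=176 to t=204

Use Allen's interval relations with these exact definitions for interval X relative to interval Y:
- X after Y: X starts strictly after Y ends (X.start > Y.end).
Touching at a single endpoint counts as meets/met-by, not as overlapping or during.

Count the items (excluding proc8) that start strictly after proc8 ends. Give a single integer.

Target proc8 = [t=285, t=300].
proc2 [t=97, t=199] → before → no.
proc3 [t=248, t=309] → contains → no.
proc4 [t=285, t=293] → starts → no.
proc5 [t=176, t=204] → before → no.
proc6 [t=28, t=131] → before → no.
proc7 [t=119, t=204] → before → no.
proc9 [t=77, t=88] → before → no.
Total: 0.

0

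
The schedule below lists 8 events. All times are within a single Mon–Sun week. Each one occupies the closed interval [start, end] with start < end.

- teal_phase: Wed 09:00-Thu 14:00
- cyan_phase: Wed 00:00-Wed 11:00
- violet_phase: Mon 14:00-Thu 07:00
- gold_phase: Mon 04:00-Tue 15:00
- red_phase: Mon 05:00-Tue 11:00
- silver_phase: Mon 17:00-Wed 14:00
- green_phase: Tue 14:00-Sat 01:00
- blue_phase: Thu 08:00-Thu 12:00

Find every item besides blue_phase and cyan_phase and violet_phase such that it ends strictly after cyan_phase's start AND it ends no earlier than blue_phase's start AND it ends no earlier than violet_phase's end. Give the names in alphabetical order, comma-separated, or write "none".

green_phase, teal_phase

Conditions: its end is strictly after cyan_phase's start (X.end > Wed 00:00) AND its end is no earlier than blue_phase's start (X.end >= Thu 08:00) AND its end is no earlier than violet_phase's end (X.end >= Thu 07:00).
gold_phase: end Tue 15:00 > Wed 00:00? ✗; end Tue 15:00 >= Thu 08:00? ✗; end Tue 15:00 >= Thu 07:00? ✗ → no.
green_phase: end Sat 01:00 > Wed 00:00? ✓; end Sat 01:00 >= Thu 08:00? ✓; end Sat 01:00 >= Thu 07:00? ✓ → yes.
red_phase: end Tue 11:00 > Wed 00:00? ✗; end Tue 11:00 >= Thu 08:00? ✗; end Tue 11:00 >= Thu 07:00? ✗ → no.
silver_phase: end Wed 14:00 > Wed 00:00? ✓; end Wed 14:00 >= Thu 08:00? ✗; end Wed 14:00 >= Thu 07:00? ✗ → no.
teal_phase: end Thu 14:00 > Wed 00:00? ✓; end Thu 14:00 >= Thu 08:00? ✓; end Thu 14:00 >= Thu 07:00? ✓ → yes.
Result: green_phase, teal_phase.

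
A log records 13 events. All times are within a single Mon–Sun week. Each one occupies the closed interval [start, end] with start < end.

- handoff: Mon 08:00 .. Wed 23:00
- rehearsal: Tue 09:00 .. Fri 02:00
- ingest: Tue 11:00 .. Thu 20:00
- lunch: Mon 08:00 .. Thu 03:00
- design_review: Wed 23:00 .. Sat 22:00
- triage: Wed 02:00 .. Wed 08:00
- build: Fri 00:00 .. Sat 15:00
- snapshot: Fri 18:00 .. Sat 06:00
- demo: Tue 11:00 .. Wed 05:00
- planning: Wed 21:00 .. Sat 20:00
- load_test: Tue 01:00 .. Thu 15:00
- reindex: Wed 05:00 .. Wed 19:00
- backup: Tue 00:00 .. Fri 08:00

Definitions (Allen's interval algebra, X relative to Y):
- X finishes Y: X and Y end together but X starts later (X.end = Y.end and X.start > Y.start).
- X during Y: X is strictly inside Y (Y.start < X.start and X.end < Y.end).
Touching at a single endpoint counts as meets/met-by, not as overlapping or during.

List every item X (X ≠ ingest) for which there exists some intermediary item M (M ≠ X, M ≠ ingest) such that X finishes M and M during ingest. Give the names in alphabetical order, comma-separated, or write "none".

none

Target ingest = [Tue 11:00, Thu 20:00].
Intermediaries M with M during ingest: reindex, triage.
Via reindex — items with X finishes reindex: none.
Via triage — items with X finishes triage: none.
Union: none.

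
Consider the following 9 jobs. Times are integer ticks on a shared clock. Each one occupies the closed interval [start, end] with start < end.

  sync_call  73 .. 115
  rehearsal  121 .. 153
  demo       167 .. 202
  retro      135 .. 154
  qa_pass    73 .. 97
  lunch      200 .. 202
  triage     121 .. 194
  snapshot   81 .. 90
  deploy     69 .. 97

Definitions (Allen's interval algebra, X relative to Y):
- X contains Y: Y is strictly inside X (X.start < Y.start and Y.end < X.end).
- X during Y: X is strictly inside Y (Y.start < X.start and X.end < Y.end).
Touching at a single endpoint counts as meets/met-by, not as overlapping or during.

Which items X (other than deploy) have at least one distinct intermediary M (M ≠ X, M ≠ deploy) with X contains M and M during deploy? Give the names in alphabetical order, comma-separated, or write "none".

Target deploy = [69, 97].
Intermediaries M with M during deploy: snapshot.
Via snapshot — items with X contains snapshot: qa_pass, sync_call.
Union: qa_pass, sync_call.

qa_pass, sync_call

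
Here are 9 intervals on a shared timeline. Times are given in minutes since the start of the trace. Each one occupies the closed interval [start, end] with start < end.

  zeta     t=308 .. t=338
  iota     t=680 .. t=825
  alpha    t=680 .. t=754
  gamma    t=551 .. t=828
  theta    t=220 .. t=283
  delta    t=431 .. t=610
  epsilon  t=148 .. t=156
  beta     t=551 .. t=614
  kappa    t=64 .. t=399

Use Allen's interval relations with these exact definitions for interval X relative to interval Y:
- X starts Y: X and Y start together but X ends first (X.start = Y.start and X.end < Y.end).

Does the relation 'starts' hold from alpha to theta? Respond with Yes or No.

No

alpha = [t=680, t=754], theta = [t=220, t=283].
Actual relation of alpha to theta: after.
Asked whether 'starts' holds → No.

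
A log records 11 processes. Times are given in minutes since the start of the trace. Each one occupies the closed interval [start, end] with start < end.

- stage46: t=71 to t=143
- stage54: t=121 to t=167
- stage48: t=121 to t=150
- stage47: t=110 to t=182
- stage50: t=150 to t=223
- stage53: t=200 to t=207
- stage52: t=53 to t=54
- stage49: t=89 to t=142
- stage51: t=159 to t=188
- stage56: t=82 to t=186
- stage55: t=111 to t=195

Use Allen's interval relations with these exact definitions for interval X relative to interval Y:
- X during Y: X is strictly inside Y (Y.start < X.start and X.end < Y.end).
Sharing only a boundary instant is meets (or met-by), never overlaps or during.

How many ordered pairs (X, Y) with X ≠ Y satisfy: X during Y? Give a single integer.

Checking all 110 ordered pairs for relation 'during'; matching pairs in alphabetical order:
(stage47, stage56): stage47 during stage56 ✓
(stage48, stage47): stage48 during stage47 ✓
(stage48, stage55): stage48 during stage55 ✓
(stage48, stage56): stage48 during stage56 ✓
(stage49, stage46): stage49 during stage46 ✓
(stage49, stage56): stage49 during stage56 ✓
(stage51, stage50): stage51 during stage50 ✓
(stage51, stage55): stage51 during stage55 ✓
(stage53, stage50): stage53 during stage50 ✓
(stage54, stage47): stage54 during stage47 ✓
(stage54, stage55): stage54 during stage55 ✓
(stage54, stage56): stage54 during stage56 ✓
Count: 12.

12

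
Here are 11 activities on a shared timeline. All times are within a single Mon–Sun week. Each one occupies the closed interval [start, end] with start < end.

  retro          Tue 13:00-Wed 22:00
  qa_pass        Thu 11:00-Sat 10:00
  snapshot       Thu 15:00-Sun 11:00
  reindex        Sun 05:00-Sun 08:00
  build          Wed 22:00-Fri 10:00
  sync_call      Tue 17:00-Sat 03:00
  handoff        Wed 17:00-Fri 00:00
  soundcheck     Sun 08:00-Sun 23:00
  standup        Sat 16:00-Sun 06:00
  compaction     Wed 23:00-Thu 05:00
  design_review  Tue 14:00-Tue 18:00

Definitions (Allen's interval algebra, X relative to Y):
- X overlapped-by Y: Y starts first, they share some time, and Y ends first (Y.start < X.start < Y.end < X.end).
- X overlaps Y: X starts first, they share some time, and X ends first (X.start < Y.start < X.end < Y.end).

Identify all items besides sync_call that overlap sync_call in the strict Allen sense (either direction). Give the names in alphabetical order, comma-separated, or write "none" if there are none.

design_review, qa_pass, retro, snapshot

Target sync_call = [Tue 17:00, Sat 03:00].
build [Wed 22:00, Fri 10:00] → during → no.
compaction [Wed 23:00, Thu 05:00] → during → no.
design_review [Tue 14:00, Tue 18:00] → overlaps → yes.
handoff [Wed 17:00, Fri 00:00] → during → no.
qa_pass [Thu 11:00, Sat 10:00] → overlapped-by → yes.
reindex [Sun 05:00, Sun 08:00] → after → no.
retro [Tue 13:00, Wed 22:00] → overlaps → yes.
snapshot [Thu 15:00, Sun 11:00] → overlapped-by → yes.
soundcheck [Sun 08:00, Sun 23:00] → after → no.
standup [Sat 16:00, Sun 06:00] → after → no.
Result: design_review, qa_pass, retro, snapshot.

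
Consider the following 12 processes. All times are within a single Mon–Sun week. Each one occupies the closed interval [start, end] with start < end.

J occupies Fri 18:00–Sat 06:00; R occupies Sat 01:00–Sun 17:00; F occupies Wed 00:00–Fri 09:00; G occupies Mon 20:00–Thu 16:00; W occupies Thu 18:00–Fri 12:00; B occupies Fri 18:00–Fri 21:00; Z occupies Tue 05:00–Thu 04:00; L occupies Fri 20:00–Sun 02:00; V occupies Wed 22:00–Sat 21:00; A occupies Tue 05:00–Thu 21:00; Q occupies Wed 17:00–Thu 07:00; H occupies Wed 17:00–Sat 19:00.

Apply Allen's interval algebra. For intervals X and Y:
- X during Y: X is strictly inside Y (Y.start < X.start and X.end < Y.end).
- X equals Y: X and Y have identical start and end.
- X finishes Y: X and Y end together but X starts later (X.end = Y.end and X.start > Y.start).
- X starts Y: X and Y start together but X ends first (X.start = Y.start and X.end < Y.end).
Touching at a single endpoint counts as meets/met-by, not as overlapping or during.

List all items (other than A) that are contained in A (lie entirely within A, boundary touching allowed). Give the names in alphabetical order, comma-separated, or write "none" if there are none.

Target A = [Tue 05:00, Thu 21:00].
B [Fri 18:00, Fri 21:00] → after → no.
F [Wed 00:00, Fri 09:00] → overlapped-by → no.
G [Mon 20:00, Thu 16:00] → overlaps → no.
H [Wed 17:00, Sat 19:00] → overlapped-by → no.
J [Fri 18:00, Sat 06:00] → after → no.
L [Fri 20:00, Sun 02:00] → after → no.
Q [Wed 17:00, Thu 07:00] → during → yes.
R [Sat 01:00, Sun 17:00] → after → no.
V [Wed 22:00, Sat 21:00] → overlapped-by → no.
W [Thu 18:00, Fri 12:00] → overlapped-by → no.
Z [Tue 05:00, Thu 04:00] → starts → yes.
Result: Q, Z.

Q, Z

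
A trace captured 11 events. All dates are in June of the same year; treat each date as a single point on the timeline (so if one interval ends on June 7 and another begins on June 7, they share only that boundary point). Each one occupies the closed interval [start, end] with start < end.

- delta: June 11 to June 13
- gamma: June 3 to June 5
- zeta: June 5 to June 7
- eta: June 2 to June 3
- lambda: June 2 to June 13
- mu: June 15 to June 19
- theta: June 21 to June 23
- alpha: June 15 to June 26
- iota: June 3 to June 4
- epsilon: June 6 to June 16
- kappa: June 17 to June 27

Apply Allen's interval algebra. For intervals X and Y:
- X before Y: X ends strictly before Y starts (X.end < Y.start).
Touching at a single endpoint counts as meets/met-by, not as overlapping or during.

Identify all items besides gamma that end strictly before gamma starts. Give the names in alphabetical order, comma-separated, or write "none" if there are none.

none

Target gamma = [June 3, June 5].
alpha [June 15, June 26] → after → no.
delta [June 11, June 13] → after → no.
epsilon [June 6, June 16] → after → no.
eta [June 2, June 3] → meets → no.
iota [June 3, June 4] → starts → no.
kappa [June 17, June 27] → after → no.
lambda [June 2, June 13] → contains → no.
mu [June 15, June 19] → after → no.
theta [June 21, June 23] → after → no.
zeta [June 5, June 7] → met-by → no.
Result: none.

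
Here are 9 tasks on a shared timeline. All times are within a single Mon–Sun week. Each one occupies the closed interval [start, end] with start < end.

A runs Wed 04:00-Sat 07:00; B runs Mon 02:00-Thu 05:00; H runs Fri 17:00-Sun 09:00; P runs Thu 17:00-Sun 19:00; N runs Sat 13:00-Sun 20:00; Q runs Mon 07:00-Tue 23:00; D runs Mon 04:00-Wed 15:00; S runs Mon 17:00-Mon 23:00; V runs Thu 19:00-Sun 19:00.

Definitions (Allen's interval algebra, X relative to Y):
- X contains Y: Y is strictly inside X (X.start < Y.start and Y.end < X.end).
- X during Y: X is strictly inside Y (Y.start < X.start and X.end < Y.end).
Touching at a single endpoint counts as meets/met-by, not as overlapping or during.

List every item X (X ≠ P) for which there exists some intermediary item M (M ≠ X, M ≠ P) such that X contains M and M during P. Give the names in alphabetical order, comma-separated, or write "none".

V

Target P = [Thu 17:00, Sun 19:00].
Intermediaries M with M during P: H.
Via H — items with X contains H: V.
Union: V.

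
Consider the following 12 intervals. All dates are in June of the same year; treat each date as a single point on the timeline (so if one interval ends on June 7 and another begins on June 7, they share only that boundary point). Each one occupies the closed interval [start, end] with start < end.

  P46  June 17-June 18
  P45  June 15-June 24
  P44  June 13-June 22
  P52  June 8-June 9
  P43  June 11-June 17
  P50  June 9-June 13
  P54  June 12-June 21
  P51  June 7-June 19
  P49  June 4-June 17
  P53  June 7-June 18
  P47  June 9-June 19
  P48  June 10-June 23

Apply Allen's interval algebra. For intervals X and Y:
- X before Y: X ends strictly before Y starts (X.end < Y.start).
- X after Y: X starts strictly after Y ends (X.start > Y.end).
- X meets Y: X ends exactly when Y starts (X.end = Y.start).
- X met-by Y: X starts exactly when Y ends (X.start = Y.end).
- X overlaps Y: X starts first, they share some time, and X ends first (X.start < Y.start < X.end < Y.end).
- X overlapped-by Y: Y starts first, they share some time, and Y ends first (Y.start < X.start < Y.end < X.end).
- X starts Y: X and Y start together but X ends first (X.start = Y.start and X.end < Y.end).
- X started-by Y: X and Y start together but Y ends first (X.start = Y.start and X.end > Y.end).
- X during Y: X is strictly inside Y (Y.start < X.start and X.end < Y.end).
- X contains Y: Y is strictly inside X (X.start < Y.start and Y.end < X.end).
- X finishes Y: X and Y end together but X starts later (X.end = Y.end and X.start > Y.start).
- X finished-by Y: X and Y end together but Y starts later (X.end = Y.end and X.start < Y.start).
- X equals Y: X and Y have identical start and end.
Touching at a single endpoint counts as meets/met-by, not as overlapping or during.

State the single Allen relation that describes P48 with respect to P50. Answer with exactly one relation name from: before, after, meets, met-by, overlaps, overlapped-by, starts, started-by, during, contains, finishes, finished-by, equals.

P48 = [June 10, June 23]; P50 = [June 9, June 13].
Compare endpoints: P48.start > P50.start, P48.start < P50.end, P48.end > P50.start, P48.end > P50.end.
That pattern is 'overlapped-by'.

overlapped-by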